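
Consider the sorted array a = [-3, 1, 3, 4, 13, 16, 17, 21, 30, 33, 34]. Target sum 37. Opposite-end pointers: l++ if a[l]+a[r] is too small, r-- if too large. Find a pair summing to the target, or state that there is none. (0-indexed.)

(3, 34)

[0,10] -3+34=31 <37 → l++
[1,10] 1+34=35 <37 → l++
[2,10] 3+34=37 → found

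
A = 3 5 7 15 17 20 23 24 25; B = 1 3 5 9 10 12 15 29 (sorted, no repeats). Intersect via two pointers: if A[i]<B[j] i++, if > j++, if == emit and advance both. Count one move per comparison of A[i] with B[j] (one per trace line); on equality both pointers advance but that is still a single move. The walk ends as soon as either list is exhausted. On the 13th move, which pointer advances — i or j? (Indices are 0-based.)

i=0 j=0: 3>1, j++
i=0 j=1: 3==3 emit, i++,j++
i=1 j=2: 5==5 emit, i++,j++
i=2 j=3: 7<9, i++
i=3 j=3: 15>9, j++
i=3 j=4: 15>10, j++
i=3 j=5: 15>12, j++
i=3 j=6: 15==15 emit, i++,j++
i=4 j=7: 17<29, i++
i=5 j=7: 20<29, i++
i=6 j=7: 23<29, i++
i=7 j=7: 24<29, i++
i=8 j=7: 25<29, i++

i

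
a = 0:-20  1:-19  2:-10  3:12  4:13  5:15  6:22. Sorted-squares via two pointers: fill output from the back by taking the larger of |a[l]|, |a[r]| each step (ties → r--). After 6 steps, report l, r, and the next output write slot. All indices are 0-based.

l=2, r=2, next write slot=0

[0,6] |-20|<=|22| out[6]=484 → r--
[0,5] |-20|>|15| out[5]=400 → l++
[1,5] |-19|>|15| out[4]=361 → l++
[2,5] |-10|<=|15| out[3]=225 → r--
[2,4] |-10|<=|13| out[2]=169 → r--
[2,3] |-10|<=|12| out[1]=144 → r--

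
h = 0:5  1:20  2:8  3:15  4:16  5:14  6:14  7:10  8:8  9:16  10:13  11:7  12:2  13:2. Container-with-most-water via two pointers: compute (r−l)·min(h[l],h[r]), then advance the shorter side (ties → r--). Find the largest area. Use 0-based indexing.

max area = 128

l=0 r=13: min(5,2)*13=26 best=26 *, r--
l=0 r=12: min(5,2)*12=24 best=26, r--
l=0 r=11: min(5,7)*11=55 best=55 *, l++
l=1 r=11: min(20,7)*10=70 best=70 *, r--
l=1 r=10: min(20,13)*9=117 best=117 *, r--
l=1 r=9: min(20,16)*8=128 best=128 *, r--
l=1 r=8: min(20,8)*7=56 best=128, r--
l=1 r=7: min(20,10)*6=60 best=128, r--
l=1 r=6: min(20,14)*5=70 best=128, r--
l=1 r=5: min(20,14)*4=56 best=128, r--
l=1 r=4: min(20,16)*3=48 best=128, r--
l=1 r=3: min(20,15)*2=30 best=128, r--
l=1 r=2: min(20,8)*1=8 best=128, r--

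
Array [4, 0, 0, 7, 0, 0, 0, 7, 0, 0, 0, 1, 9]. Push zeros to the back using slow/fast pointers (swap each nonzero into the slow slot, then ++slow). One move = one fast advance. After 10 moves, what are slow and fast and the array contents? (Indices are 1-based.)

(s=1,f=1) a[fast]=4≠0 swap→a[1]=4 → slow++,fast++
(s=2,f=2) a[fast]=0 → fast++
(s=2,f=3) a[fast]=0 → fast++
(s=2,f=4) a[fast]=7≠0 swap→a[2]=7 → slow++,fast++
(s=3,f=5) a[fast]=0 → fast++
(s=3,f=6) a[fast]=0 → fast++
(s=3,f=7) a[fast]=0 → fast++
(s=3,f=8) a[fast]=7≠0 swap→a[3]=7 → slow++,fast++
(s=4,f=9) a[fast]=0 → fast++
(s=4,f=10) a[fast]=0 → fast++

slow=4, fast=11, a=[4, 7, 7, 0, 0, 0, 0, 0, 0, 0, 0, 1, 9]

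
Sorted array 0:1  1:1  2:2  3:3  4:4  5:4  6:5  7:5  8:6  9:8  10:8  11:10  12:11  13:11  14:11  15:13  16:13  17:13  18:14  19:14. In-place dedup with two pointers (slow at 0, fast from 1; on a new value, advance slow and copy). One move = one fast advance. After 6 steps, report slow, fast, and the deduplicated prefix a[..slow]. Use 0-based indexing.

(s=0,f=1) a[fast]=1=a[slow] dup → fast++
(s=0,f=2) a[fast]=2≠a[slow]=1 write a[1]=2 → slow++,fast++
(s=1,f=3) a[fast]=3≠a[slow]=2 write a[2]=3 → slow++,fast++
(s=2,f=4) a[fast]=4≠a[slow]=3 write a[3]=4 → slow++,fast++
(s=3,f=5) a[fast]=4=a[slow] dup → fast++
(s=3,f=6) a[fast]=5≠a[slow]=4 write a[4]=5 → slow++,fast++

slow=4, fast=7, prefix=[1, 2, 3, 4, 5]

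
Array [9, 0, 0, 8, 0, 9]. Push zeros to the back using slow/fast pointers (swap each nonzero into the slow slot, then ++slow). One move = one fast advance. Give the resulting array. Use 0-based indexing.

(s=0,f=0) a[fast]=9≠0 swap→a[0]=9 → slow++,fast++
(s=1,f=1) a[fast]=0 → fast++
(s=1,f=2) a[fast]=0 → fast++
(s=1,f=3) a[fast]=8≠0 swap→a[1]=8 → slow++,fast++
(s=2,f=4) a[fast]=0 → fast++
(s=2,f=5) a[fast]=9≠0 swap→a[2]=9 → slow++,fast++

[9, 8, 9, 0, 0, 0]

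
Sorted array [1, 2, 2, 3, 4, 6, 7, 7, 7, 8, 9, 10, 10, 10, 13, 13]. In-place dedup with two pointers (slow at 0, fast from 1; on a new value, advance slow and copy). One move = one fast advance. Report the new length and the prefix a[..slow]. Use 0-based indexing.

length 10; prefix = [1, 2, 3, 4, 6, 7, 8, 9, 10, 13]

slow=0 fast=1: a[fast]=2≠a[slow]=1 write a[1]=2, slow++,fast++
slow=1 fast=2: a[fast]=2=a[slow] dup, fast++
slow=1 fast=3: a[fast]=3≠a[slow]=2 write a[2]=3, slow++,fast++
slow=2 fast=4: a[fast]=4≠a[slow]=3 write a[3]=4, slow++,fast++
slow=3 fast=5: a[fast]=6≠a[slow]=4 write a[4]=6, slow++,fast++
slow=4 fast=6: a[fast]=7≠a[slow]=6 write a[5]=7, slow++,fast++
slow=5 fast=7: a[fast]=7=a[slow] dup, fast++
slow=5 fast=8: a[fast]=7=a[slow] dup, fast++
slow=5 fast=9: a[fast]=8≠a[slow]=7 write a[6]=8, slow++,fast++
slow=6 fast=10: a[fast]=9≠a[slow]=8 write a[7]=9, slow++,fast++
slow=7 fast=11: a[fast]=10≠a[slow]=9 write a[8]=10, slow++,fast++
slow=8 fast=12: a[fast]=10=a[slow] dup, fast++
slow=8 fast=13: a[fast]=10=a[slow] dup, fast++
slow=8 fast=14: a[fast]=13≠a[slow]=10 write a[9]=13, slow++,fast++
slow=9 fast=15: a[fast]=13=a[slow] dup, fast++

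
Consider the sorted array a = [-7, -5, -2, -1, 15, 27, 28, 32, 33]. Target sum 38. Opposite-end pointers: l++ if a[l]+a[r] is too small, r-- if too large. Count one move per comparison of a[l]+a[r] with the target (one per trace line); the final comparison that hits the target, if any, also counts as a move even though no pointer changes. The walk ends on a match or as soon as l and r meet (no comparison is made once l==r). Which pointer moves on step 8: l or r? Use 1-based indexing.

r

[1,9] -7+33=26 <38 → l++
[2,9] -5+33=28 <38 → l++
[3,9] -2+33=31 <38 → l++
[4,9] -1+33=32 <38 → l++
[5,9] 15+33=48 >38 → r--
[5,8] 15+32=47 >38 → r--
[5,7] 15+28=43 >38 → r--
[5,6] 15+27=42 >38 → r--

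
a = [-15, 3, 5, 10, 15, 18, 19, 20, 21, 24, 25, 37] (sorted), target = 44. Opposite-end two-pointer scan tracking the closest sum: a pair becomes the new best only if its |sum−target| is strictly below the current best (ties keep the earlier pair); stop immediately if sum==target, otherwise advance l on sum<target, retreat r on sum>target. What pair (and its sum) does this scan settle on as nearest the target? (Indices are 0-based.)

pair (19, 25) with sum 44 (|Δ|=0)

[0,11] -15+37=22 d=22 * → l++
[1,11] 3+37=40 d=4 * → l++
[2,11] 5+37=42 d=2 * → l++
[3,11] 10+37=47 d=3 → r--
[3,10] 10+25=35 d=9 → l++
[4,10] 15+25=40 d=4 → l++
[5,10] 18+25=43 d=1 * → l++
[6,10] 19+25=44 d=0 * → stop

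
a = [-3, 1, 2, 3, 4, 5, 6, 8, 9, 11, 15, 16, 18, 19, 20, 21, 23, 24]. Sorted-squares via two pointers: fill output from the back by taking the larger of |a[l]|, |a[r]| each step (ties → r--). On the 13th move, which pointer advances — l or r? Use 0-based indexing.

[0,17] |-3|<=|24| out[17]=576 → r--
[0,16] |-3|<=|23| out[16]=529 → r--
[0,15] |-3|<=|21| out[15]=441 → r--
[0,14] |-3|<=|20| out[14]=400 → r--
[0,13] |-3|<=|19| out[13]=361 → r--
[0,12] |-3|<=|18| out[12]=324 → r--
[0,11] |-3|<=|16| out[11]=256 → r--
[0,10] |-3|<=|15| out[10]=225 → r--
[0,9] |-3|<=|11| out[9]=121 → r--
[0,8] |-3|<=|9| out[8]=81 → r--
[0,7] |-3|<=|8| out[7]=64 → r--
[0,6] |-3|<=|6| out[6]=36 → r--
[0,5] |-3|<=|5| out[5]=25 → r--

r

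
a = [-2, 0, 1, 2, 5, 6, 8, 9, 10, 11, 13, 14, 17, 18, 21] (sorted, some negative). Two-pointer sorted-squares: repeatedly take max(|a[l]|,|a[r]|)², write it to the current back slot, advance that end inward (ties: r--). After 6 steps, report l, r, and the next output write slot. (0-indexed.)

l=0 r=14: |-2|<=|21| out[14]=441, r--
l=0 r=13: |-2|<=|18| out[13]=324, r--
l=0 r=12: |-2|<=|17| out[12]=289, r--
l=0 r=11: |-2|<=|14| out[11]=196, r--
l=0 r=10: |-2|<=|13| out[10]=169, r--
l=0 r=9: |-2|<=|11| out[9]=121, r--

l=0, r=8, next write slot=8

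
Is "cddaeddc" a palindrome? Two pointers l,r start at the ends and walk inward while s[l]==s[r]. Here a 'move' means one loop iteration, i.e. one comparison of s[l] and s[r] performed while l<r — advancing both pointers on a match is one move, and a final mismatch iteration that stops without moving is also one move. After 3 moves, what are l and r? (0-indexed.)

[0,7] 'c'=='c' → l++,r--
[1,6] 'd'=='d' → l++,r--
[2,5] 'd'=='d' → l++,r--

l=3, r=4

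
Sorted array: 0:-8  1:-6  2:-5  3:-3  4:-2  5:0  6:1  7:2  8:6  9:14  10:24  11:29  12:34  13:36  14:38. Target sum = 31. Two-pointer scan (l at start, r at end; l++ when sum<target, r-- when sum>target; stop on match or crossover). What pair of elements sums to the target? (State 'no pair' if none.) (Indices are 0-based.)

l=0 r=14: -8+38=30 <31, l++
l=1 r=14: -6+38=32 >31, r--
l=1 r=13: -6+36=30 <31, l++
l=2 r=13: -5+36=31, found

(-5, 36)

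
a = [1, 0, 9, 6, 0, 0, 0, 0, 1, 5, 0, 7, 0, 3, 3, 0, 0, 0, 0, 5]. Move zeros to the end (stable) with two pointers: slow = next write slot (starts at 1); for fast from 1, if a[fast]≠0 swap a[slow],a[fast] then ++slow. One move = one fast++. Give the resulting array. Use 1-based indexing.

slow=1 fast=1: a[fast]=1≠0 swap→a[1]=1, slow++,fast++
slow=2 fast=2: a[fast]=0, fast++
slow=2 fast=3: a[fast]=9≠0 swap→a[2]=9, slow++,fast++
slow=3 fast=4: a[fast]=6≠0 swap→a[3]=6, slow++,fast++
slow=4 fast=5: a[fast]=0, fast++
slow=4 fast=6: a[fast]=0, fast++
slow=4 fast=7: a[fast]=0, fast++
slow=4 fast=8: a[fast]=0, fast++
slow=4 fast=9: a[fast]=1≠0 swap→a[4]=1, slow++,fast++
slow=5 fast=10: a[fast]=5≠0 swap→a[5]=5, slow++,fast++
slow=6 fast=11: a[fast]=0, fast++
slow=6 fast=12: a[fast]=7≠0 swap→a[6]=7, slow++,fast++
slow=7 fast=13: a[fast]=0, fast++
slow=7 fast=14: a[fast]=3≠0 swap→a[7]=3, slow++,fast++
slow=8 fast=15: a[fast]=3≠0 swap→a[8]=3, slow++,fast++
slow=9 fast=16: a[fast]=0, fast++
slow=9 fast=17: a[fast]=0, fast++
slow=9 fast=18: a[fast]=0, fast++
slow=9 fast=19: a[fast]=0, fast++
slow=9 fast=20: a[fast]=5≠0 swap→a[9]=5, slow++,fast++

[1, 9, 6, 1, 5, 7, 3, 3, 5, 0, 0, 0, 0, 0, 0, 0, 0, 0, 0, 0]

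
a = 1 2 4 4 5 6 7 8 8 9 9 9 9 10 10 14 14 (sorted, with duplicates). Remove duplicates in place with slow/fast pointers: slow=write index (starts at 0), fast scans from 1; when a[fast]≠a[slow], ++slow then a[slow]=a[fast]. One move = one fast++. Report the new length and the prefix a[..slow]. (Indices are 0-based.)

length 10; prefix = [1, 2, 4, 5, 6, 7, 8, 9, 10, 14]

(s=0,f=1) a[fast]=2≠a[slow]=1 write a[1]=2 → slow++,fast++
(s=1,f=2) a[fast]=4≠a[slow]=2 write a[2]=4 → slow++,fast++
(s=2,f=3) a[fast]=4=a[slow] dup → fast++
(s=2,f=4) a[fast]=5≠a[slow]=4 write a[3]=5 → slow++,fast++
(s=3,f=5) a[fast]=6≠a[slow]=5 write a[4]=6 → slow++,fast++
(s=4,f=6) a[fast]=7≠a[slow]=6 write a[5]=7 → slow++,fast++
(s=5,f=7) a[fast]=8≠a[slow]=7 write a[6]=8 → slow++,fast++
(s=6,f=8) a[fast]=8=a[slow] dup → fast++
(s=6,f=9) a[fast]=9≠a[slow]=8 write a[7]=9 → slow++,fast++
(s=7,f=10) a[fast]=9=a[slow] dup → fast++
(s=7,f=11) a[fast]=9=a[slow] dup → fast++
(s=7,f=12) a[fast]=9=a[slow] dup → fast++
(s=7,f=13) a[fast]=10≠a[slow]=9 write a[8]=10 → slow++,fast++
(s=8,f=14) a[fast]=10=a[slow] dup → fast++
(s=8,f=15) a[fast]=14≠a[slow]=10 write a[9]=14 → slow++,fast++
(s=9,f=16) a[fast]=14=a[slow] dup → fast++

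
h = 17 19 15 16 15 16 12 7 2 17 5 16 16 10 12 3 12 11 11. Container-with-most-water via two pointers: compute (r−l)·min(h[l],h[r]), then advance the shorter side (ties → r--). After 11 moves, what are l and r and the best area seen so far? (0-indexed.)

l=0, r=7, best area=198

[0,18] min(17,11)*18=198 best=198 * → r--
[0,17] min(17,11)*17=187 best=198 → r--
[0,16] min(17,12)*16=192 best=198 → r--
[0,15] min(17,3)*15=45 best=198 → r--
[0,14] min(17,12)*14=168 best=198 → r--
[0,13] min(17,10)*13=130 best=198 → r--
[0,12] min(17,16)*12=192 best=198 → r--
[0,11] min(17,16)*11=176 best=198 → r--
[0,10] min(17,5)*10=50 best=198 → r--
[0,9] min(17,17)*9=153 best=198 → r--
[0,8] min(17,2)*8=16 best=198 → r--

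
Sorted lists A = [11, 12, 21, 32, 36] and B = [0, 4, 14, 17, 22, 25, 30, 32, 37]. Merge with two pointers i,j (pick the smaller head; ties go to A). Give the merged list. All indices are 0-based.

i=0 j=0: A[i]=11>B[j]=0 take 0, j++
i=0 j=1: A[i]=11>B[j]=4 take 4, j++
i=0 j=2: A[i]=11<=B[j]=14 take 11, i++
i=1 j=2: A[i]=12<=B[j]=14 take 12, i++
i=2 j=2: A[i]=21>B[j]=14 take 14, j++
i=2 j=3: A[i]=21>B[j]=17 take 17, j++
i=2 j=4: A[i]=21<=B[j]=22 take 21, i++
i=3 j=4: A[i]=32>B[j]=22 take 22, j++
i=3 j=5: A[i]=32>B[j]=25 take 25, j++
i=3 j=6: A[i]=32>B[j]=30 take 30, j++
i=3 j=7: A[i]=32<=B[j]=32 take 32, i++
i=4 j=7: A[i]=36>B[j]=32 take 32, j++
i=4 j=8: A[i]=36<=B[j]=37 take 36, i++
i=5 j=8: A done, take B[j]=37, j++

[0, 4, 11, 12, 14, 17, 21, 22, 25, 30, 32, 32, 36, 37]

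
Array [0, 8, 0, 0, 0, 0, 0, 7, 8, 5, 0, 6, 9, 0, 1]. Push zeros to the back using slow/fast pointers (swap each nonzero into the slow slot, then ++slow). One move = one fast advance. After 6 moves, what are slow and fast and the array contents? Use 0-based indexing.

(s=0,f=0) a[fast]=0 → fast++
(s=0,f=1) a[fast]=8≠0 swap→a[0]=8 → slow++,fast++
(s=1,f=2) a[fast]=0 → fast++
(s=1,f=3) a[fast]=0 → fast++
(s=1,f=4) a[fast]=0 → fast++
(s=1,f=5) a[fast]=0 → fast++

slow=1, fast=6, a=[8, 0, 0, 0, 0, 0, 0, 7, 8, 5, 0, 6, 9, 0, 1]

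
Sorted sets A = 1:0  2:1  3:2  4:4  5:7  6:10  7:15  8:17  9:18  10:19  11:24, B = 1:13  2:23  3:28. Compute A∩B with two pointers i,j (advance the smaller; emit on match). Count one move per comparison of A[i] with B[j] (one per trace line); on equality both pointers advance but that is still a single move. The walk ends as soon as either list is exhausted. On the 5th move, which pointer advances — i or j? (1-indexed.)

i

i=1 j=1: 0<13, i++
i=2 j=1: 1<13, i++
i=3 j=1: 2<13, i++
i=4 j=1: 4<13, i++
i=5 j=1: 7<13, i++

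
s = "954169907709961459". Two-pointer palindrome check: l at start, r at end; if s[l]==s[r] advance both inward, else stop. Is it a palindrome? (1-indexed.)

[1,18] '9'=='9' → l++,r--
[2,17] '5'=='5' → l++,r--
[3,16] '4'=='4' → l++,r--
[4,15] '1'=='1' → l++,r--
[5,14] '6'=='6' → l++,r--
[6,13] '9'=='9' → l++,r--
[7,12] '9'=='9' → l++,r--
[8,11] '0'=='0' → l++,r--
[9,10] '7'=='7' → l++,r--

palindrome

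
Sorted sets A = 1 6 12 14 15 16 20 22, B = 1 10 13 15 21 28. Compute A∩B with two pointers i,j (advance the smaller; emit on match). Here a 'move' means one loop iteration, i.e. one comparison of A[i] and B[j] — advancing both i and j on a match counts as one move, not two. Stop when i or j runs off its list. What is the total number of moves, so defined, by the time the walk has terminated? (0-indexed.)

[i=0,j=0] 1==1 emit → i++,j++
[i=1,j=1] 6<10 → i++
[i=2,j=1] 12>10 → j++
[i=2,j=2] 12<13 → i++
[i=3,j=2] 14>13 → j++
[i=3,j=3] 14<15 → i++
[i=4,j=3] 15==15 emit → i++,j++
[i=5,j=4] 16<21 → i++
[i=6,j=4] 20<21 → i++
[i=7,j=4] 22>21 → j++
[i=7,j=5] 22<28 → i++

11 moves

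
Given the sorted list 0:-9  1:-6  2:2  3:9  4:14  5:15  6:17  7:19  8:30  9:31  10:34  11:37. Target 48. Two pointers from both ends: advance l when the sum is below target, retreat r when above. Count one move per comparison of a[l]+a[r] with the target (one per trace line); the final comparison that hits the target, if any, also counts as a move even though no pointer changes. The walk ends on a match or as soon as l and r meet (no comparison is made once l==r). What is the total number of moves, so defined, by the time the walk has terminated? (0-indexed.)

6 moves

l=0 r=11: -9+37=28 <48, l++
l=1 r=11: -6+37=31 <48, l++
l=2 r=11: 2+37=39 <48, l++
l=3 r=11: 9+37=46 <48, l++
l=4 r=11: 14+37=51 >48, r--
l=4 r=10: 14+34=48, found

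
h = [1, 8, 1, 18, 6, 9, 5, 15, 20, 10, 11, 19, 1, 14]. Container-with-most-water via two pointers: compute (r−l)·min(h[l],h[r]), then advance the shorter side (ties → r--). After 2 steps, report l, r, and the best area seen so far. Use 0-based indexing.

l=2, r=13, best area=96

[0,13] min(1,14)*13=13 best=13 * → l++
[1,13] min(8,14)*12=96 best=96 * → l++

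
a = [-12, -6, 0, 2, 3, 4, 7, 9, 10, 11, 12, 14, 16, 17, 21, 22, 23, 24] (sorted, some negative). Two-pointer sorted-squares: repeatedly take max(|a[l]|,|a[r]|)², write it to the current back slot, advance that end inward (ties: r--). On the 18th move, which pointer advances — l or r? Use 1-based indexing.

[1,18] |-12|<=|24| out[18]=576 → r--
[1,17] |-12|<=|23| out[17]=529 → r--
[1,16] |-12|<=|22| out[16]=484 → r--
[1,15] |-12|<=|21| out[15]=441 → r--
[1,14] |-12|<=|17| out[14]=289 → r--
[1,13] |-12|<=|16| out[13]=256 → r--
[1,12] |-12|<=|14| out[12]=196 → r--
[1,11] |-12|<=|12| out[11]=144 → r--
[1,10] |-12|>|11| out[10]=144 → l++
[2,10] |-6|<=|11| out[9]=121 → r--
[2,9] |-6|<=|10| out[8]=100 → r--
[2,8] |-6|<=|9| out[7]=81 → r--
[2,7] |-6|<=|7| out[6]=49 → r--
[2,6] |-6|>|4| out[5]=36 → l++
[3,6] |0|<=|4| out[4]=16 → r--
[3,5] |0|<=|3| out[3]=9 → r--
[3,4] |0|<=|2| out[2]=4 → r--
[3,3] |0|<=|0| out[1]=0 → r--

r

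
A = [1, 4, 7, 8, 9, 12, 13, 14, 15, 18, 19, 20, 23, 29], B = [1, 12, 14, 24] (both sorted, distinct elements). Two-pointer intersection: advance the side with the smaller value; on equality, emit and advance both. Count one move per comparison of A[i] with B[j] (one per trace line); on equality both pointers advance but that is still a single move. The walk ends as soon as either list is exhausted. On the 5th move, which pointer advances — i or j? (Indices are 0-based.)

i=0 j=0: 1==1 emit, i++,j++
i=1 j=1: 4<12, i++
i=2 j=1: 7<12, i++
i=3 j=1: 8<12, i++
i=4 j=1: 9<12, i++

i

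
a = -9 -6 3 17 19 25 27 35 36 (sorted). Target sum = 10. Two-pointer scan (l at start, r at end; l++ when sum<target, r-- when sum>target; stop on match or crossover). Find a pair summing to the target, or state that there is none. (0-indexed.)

(-9, 19)

l=0 r=8: -9+36=27 >10, r--
l=0 r=7: -9+35=26 >10, r--
l=0 r=6: -9+27=18 >10, r--
l=0 r=5: -9+25=16 >10, r--
l=0 r=4: -9+19=10, found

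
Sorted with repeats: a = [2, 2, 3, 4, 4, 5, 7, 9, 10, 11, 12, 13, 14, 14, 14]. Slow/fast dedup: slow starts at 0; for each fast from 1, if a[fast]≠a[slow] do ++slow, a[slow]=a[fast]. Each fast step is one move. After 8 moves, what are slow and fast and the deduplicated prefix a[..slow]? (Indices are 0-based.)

slow=6, fast=9, prefix=[2, 3, 4, 5, 7, 9, 10]

(s=0,f=1) a[fast]=2=a[slow] dup → fast++
(s=0,f=2) a[fast]=3≠a[slow]=2 write a[1]=3 → slow++,fast++
(s=1,f=3) a[fast]=4≠a[slow]=3 write a[2]=4 → slow++,fast++
(s=2,f=4) a[fast]=4=a[slow] dup → fast++
(s=2,f=5) a[fast]=5≠a[slow]=4 write a[3]=5 → slow++,fast++
(s=3,f=6) a[fast]=7≠a[slow]=5 write a[4]=7 → slow++,fast++
(s=4,f=7) a[fast]=9≠a[slow]=7 write a[5]=9 → slow++,fast++
(s=5,f=8) a[fast]=10≠a[slow]=9 write a[6]=10 → slow++,fast++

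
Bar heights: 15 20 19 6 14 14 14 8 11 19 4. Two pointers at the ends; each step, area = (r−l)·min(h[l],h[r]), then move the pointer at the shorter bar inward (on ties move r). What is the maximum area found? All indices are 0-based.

max area = 152

l=0 r=10: min(15,4)*10=40 best=40 *, r--
l=0 r=9: min(15,19)*9=135 best=135 *, l++
l=1 r=9: min(20,19)*8=152 best=152 *, r--
l=1 r=8: min(20,11)*7=77 best=152, r--
l=1 r=7: min(20,8)*6=48 best=152, r--
l=1 r=6: min(20,14)*5=70 best=152, r--
l=1 r=5: min(20,14)*4=56 best=152, r--
l=1 r=4: min(20,14)*3=42 best=152, r--
l=1 r=3: min(20,6)*2=12 best=152, r--
l=1 r=2: min(20,19)*1=19 best=152, r--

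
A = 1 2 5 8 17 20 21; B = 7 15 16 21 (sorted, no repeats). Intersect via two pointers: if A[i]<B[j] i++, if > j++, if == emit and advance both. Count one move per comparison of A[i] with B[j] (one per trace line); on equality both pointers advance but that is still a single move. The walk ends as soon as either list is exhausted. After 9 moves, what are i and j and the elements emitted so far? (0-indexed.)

i=0 j=0: 1<7, i++
i=1 j=0: 2<7, i++
i=2 j=0: 5<7, i++
i=3 j=0: 8>7, j++
i=3 j=1: 8<15, i++
i=4 j=1: 17>15, j++
i=4 j=2: 17>16, j++
i=4 j=3: 17<21, i++
i=5 j=3: 20<21, i++

i=6, j=3, emitted=[]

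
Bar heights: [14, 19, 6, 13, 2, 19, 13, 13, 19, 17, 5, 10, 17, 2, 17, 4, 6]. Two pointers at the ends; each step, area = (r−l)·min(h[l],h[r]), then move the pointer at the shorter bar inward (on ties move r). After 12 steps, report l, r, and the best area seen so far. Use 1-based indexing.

l=2, r=6, best area=221

l=1 r=17: min(14,6)*16=96 best=96 *, r--
l=1 r=16: min(14,4)*15=60 best=96, r--
l=1 r=15: min(14,17)*14=196 best=196 *, l++
l=2 r=15: min(19,17)*13=221 best=221 *, r--
l=2 r=14: min(19,2)*12=24 best=221, r--
l=2 r=13: min(19,17)*11=187 best=221, r--
l=2 r=12: min(19,10)*10=100 best=221, r--
l=2 r=11: min(19,5)*9=45 best=221, r--
l=2 r=10: min(19,17)*8=136 best=221, r--
l=2 r=9: min(19,19)*7=133 best=221, r--
l=2 r=8: min(19,13)*6=78 best=221, r--
l=2 r=7: min(19,13)*5=65 best=221, r--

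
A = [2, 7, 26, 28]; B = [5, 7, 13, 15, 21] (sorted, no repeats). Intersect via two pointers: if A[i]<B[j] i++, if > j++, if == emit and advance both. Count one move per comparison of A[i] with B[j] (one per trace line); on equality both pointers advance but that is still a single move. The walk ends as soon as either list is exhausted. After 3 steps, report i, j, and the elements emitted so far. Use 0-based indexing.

i=0 j=0: 2<5, i++
i=1 j=0: 7>5, j++
i=1 j=1: 7==7 emit, i++,j++

i=2, j=2, emitted=[7]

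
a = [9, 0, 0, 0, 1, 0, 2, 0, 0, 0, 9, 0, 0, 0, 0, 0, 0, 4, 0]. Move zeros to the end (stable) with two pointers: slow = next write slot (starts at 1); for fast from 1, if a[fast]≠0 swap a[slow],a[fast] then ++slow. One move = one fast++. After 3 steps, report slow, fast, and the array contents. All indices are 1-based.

slow=1 fast=1: a[fast]=9≠0 swap→a[1]=9, slow++,fast++
slow=2 fast=2: a[fast]=0, fast++
slow=2 fast=3: a[fast]=0, fast++

slow=2, fast=4, a=[9, 0, 0, 0, 1, 0, 2, 0, 0, 0, 9, 0, 0, 0, 0, 0, 0, 4, 0]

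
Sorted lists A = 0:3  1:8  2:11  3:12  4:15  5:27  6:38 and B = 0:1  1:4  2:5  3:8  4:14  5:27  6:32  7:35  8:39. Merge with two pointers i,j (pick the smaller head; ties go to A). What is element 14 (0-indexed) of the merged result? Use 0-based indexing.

[i=0,j=0] A[i]=3>B[j]=1 take 1 → j++
[i=0,j=1] A[i]=3<=B[j]=4 take 3 → i++
[i=1,j=1] A[i]=8>B[j]=4 take 4 → j++
[i=1,j=2] A[i]=8>B[j]=5 take 5 → j++
[i=1,j=3] A[i]=8<=B[j]=8 take 8 → i++
[i=2,j=3] A[i]=11>B[j]=8 take 8 → j++
[i=2,j=4] A[i]=11<=B[j]=14 take 11 → i++
[i=3,j=4] A[i]=12<=B[j]=14 take 12 → i++
[i=4,j=4] A[i]=15>B[j]=14 take 14 → j++
[i=4,j=5] A[i]=15<=B[j]=27 take 15 → i++
[i=5,j=5] A[i]=27<=B[j]=27 take 27 → i++
[i=6,j=5] A[i]=38>B[j]=27 take 27 → j++
[i=6,j=6] A[i]=38>B[j]=32 take 32 → j++
[i=6,j=7] A[i]=38>B[j]=35 take 35 → j++
[i=6,j=8] A[i]=38<=B[j]=39 take 38 → i++
[i=7,j=8] A done, take B[j]=39 → j++

merged[14] = 38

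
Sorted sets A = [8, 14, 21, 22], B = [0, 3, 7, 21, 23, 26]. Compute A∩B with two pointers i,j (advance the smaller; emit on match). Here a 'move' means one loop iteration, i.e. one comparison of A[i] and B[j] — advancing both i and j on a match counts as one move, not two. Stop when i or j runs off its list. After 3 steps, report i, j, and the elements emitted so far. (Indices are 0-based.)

[i=0,j=0] 8>0 → j++
[i=0,j=1] 8>3 → j++
[i=0,j=2] 8>7 → j++

i=0, j=3, emitted=[]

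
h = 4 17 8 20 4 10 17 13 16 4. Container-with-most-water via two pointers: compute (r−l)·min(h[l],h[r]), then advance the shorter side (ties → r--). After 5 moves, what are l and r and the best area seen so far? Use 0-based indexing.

l=0 r=9: min(4,4)*9=36 best=36 *, r--
l=0 r=8: min(4,16)*8=32 best=36, l++
l=1 r=8: min(17,16)*7=112 best=112 *, r--
l=1 r=7: min(17,13)*6=78 best=112, r--
l=1 r=6: min(17,17)*5=85 best=112, r--

l=1, r=5, best area=112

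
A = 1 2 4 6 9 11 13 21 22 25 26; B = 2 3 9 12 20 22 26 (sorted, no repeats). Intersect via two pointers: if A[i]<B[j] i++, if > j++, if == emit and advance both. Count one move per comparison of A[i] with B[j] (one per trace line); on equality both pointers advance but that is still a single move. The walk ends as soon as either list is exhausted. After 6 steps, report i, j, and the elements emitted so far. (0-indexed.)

[i=0,j=0] 1<2 → i++
[i=1,j=0] 2==2 emit → i++,j++
[i=2,j=1] 4>3 → j++
[i=2,j=2] 4<9 → i++
[i=3,j=2] 6<9 → i++
[i=4,j=2] 9==9 emit → i++,j++

i=5, j=3, emitted=[2, 9]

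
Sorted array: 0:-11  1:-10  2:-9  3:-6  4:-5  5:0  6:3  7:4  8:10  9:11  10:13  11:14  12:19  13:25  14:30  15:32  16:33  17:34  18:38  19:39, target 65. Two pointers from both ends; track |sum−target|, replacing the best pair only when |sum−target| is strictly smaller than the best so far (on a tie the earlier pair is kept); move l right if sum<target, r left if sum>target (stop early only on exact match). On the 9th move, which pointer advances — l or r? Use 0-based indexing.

l=0 r=19: -11+39=28 d=37 *, l++
l=1 r=19: -10+39=29 d=36 *, l++
l=2 r=19: -9+39=30 d=35 *, l++
l=3 r=19: -6+39=33 d=32 *, l++
l=4 r=19: -5+39=34 d=31 *, l++
l=5 r=19: 0+39=39 d=26 *, l++
l=6 r=19: 3+39=42 d=23 *, l++
l=7 r=19: 4+39=43 d=22 *, l++
l=8 r=19: 10+39=49 d=16 *, l++

l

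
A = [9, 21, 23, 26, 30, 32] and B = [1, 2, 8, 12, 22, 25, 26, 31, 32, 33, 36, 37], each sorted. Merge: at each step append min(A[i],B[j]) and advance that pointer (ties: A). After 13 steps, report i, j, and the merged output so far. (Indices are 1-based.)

[i=1,j=1] A[i]=9>B[j]=1 take 1 → j++
[i=1,j=2] A[i]=9>B[j]=2 take 2 → j++
[i=1,j=3] A[i]=9>B[j]=8 take 8 → j++
[i=1,j=4] A[i]=9<=B[j]=12 take 9 → i++
[i=2,j=4] A[i]=21>B[j]=12 take 12 → j++
[i=2,j=5] A[i]=21<=B[j]=22 take 21 → i++
[i=3,j=5] A[i]=23>B[j]=22 take 22 → j++
[i=3,j=6] A[i]=23<=B[j]=25 take 23 → i++
[i=4,j=6] A[i]=26>B[j]=25 take 25 → j++
[i=4,j=7] A[i]=26<=B[j]=26 take 26 → i++
[i=5,j=7] A[i]=30>B[j]=26 take 26 → j++
[i=5,j=8] A[i]=30<=B[j]=31 take 30 → i++
[i=6,j=8] A[i]=32>B[j]=31 take 31 → j++

i=6, j=9, merged so far=[1, 2, 8, 9, 12, 21, 22, 23, 25, 26, 26, 30, 31]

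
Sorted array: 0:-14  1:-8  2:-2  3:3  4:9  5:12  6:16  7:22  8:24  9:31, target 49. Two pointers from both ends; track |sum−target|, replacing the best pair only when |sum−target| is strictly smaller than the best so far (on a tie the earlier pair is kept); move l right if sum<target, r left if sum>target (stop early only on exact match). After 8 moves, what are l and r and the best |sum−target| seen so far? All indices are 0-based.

l=7, r=8, best |Δ|=2

[0,9] -14+31=17 d=32 * → l++
[1,9] -8+31=23 d=26 * → l++
[2,9] -2+31=29 d=20 * → l++
[3,9] 3+31=34 d=15 * → l++
[4,9] 9+31=40 d=9 * → l++
[5,9] 12+31=43 d=6 * → l++
[6,9] 16+31=47 d=2 * → l++
[7,9] 22+31=53 d=4 → r--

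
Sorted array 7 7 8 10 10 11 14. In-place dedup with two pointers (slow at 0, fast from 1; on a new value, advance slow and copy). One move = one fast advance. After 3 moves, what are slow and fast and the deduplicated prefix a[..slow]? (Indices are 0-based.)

slow=2, fast=4, prefix=[7, 8, 10]

slow=0 fast=1: a[fast]=7=a[slow] dup, fast++
slow=0 fast=2: a[fast]=8≠a[slow]=7 write a[1]=8, slow++,fast++
slow=1 fast=3: a[fast]=10≠a[slow]=8 write a[2]=10, slow++,fast++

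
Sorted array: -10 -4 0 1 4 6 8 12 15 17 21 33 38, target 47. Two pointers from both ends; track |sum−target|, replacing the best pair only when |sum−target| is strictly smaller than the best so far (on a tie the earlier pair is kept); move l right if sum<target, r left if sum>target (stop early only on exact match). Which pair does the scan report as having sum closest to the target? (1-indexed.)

l=1 r=13: -10+38=28 d=19 *, l++
l=2 r=13: -4+38=34 d=13 *, l++
l=3 r=13: 0+38=38 d=9 *, l++
l=4 r=13: 1+38=39 d=8 *, l++
l=5 r=13: 4+38=42 d=5 *, l++
l=6 r=13: 6+38=44 d=3 *, l++
l=7 r=13: 8+38=46 d=1 *, l++
l=8 r=13: 12+38=50 d=3, r--
l=8 r=12: 12+33=45 d=2, l++
l=9 r=12: 15+33=48 d=1, r--
l=9 r=11: 15+21=36 d=11, l++
l=10 r=11: 17+21=38 d=9, l++

pair (8, 38) with sum 46 (|Δ|=1)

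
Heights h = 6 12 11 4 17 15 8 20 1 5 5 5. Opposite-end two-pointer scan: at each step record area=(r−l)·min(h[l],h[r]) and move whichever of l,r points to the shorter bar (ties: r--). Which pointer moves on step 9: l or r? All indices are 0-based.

l

l=0 r=11: min(6,5)*11=55 best=55 *, r--
l=0 r=10: min(6,5)*10=50 best=55, r--
l=0 r=9: min(6,5)*9=45 best=55, r--
l=0 r=8: min(6,1)*8=8 best=55, r--
l=0 r=7: min(6,20)*7=42 best=55, l++
l=1 r=7: min(12,20)*6=72 best=72 *, l++
l=2 r=7: min(11,20)*5=55 best=72, l++
l=3 r=7: min(4,20)*4=16 best=72, l++
l=4 r=7: min(17,20)*3=51 best=72, l++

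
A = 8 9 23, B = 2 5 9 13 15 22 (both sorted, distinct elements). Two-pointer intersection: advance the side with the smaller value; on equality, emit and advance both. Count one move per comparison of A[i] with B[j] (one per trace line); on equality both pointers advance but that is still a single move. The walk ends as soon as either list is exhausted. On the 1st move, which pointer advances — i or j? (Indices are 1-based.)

j

[i=1,j=1] 8>2 → j++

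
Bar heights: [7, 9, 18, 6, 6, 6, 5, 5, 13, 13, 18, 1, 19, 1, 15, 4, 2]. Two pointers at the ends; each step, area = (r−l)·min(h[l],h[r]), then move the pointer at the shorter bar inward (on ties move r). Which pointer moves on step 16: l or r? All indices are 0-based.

l=0 r=16: min(7,2)*16=32 best=32 *, r--
l=0 r=15: min(7,4)*15=60 best=60 *, r--
l=0 r=14: min(7,15)*14=98 best=98 *, l++
l=1 r=14: min(9,15)*13=117 best=117 *, l++
l=2 r=14: min(18,15)*12=180 best=180 *, r--
l=2 r=13: min(18,1)*11=11 best=180, r--
l=2 r=12: min(18,19)*10=180 best=180, l++
l=3 r=12: min(6,19)*9=54 best=180, l++
l=4 r=12: min(6,19)*8=48 best=180, l++
l=5 r=12: min(6,19)*7=42 best=180, l++
l=6 r=12: min(5,19)*6=30 best=180, l++
l=7 r=12: min(5,19)*5=25 best=180, l++
l=8 r=12: min(13,19)*4=52 best=180, l++
l=9 r=12: min(13,19)*3=39 best=180, l++
l=10 r=12: min(18,19)*2=36 best=180, l++
l=11 r=12: min(1,19)*1=1 best=180, l++

l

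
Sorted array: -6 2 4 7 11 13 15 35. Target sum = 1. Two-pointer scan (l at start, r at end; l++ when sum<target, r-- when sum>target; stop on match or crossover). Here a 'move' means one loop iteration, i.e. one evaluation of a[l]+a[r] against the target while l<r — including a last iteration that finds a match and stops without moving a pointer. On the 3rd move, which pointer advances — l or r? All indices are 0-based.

[0,7] -6+35=29 >1 → r--
[0,6] -6+15=9 >1 → r--
[0,5] -6+13=7 >1 → r--

r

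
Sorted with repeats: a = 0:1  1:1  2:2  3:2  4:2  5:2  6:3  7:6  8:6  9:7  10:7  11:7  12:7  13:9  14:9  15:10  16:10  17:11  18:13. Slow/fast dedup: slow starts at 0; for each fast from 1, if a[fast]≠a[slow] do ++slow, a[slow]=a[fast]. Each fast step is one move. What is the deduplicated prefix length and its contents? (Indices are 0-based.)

slow=0 fast=1: a[fast]=1=a[slow] dup, fast++
slow=0 fast=2: a[fast]=2≠a[slow]=1 write a[1]=2, slow++,fast++
slow=1 fast=3: a[fast]=2=a[slow] dup, fast++
slow=1 fast=4: a[fast]=2=a[slow] dup, fast++
slow=1 fast=5: a[fast]=2=a[slow] dup, fast++
slow=1 fast=6: a[fast]=3≠a[slow]=2 write a[2]=3, slow++,fast++
slow=2 fast=7: a[fast]=6≠a[slow]=3 write a[3]=6, slow++,fast++
slow=3 fast=8: a[fast]=6=a[slow] dup, fast++
slow=3 fast=9: a[fast]=7≠a[slow]=6 write a[4]=7, slow++,fast++
slow=4 fast=10: a[fast]=7=a[slow] dup, fast++
slow=4 fast=11: a[fast]=7=a[slow] dup, fast++
slow=4 fast=12: a[fast]=7=a[slow] dup, fast++
slow=4 fast=13: a[fast]=9≠a[slow]=7 write a[5]=9, slow++,fast++
slow=5 fast=14: a[fast]=9=a[slow] dup, fast++
slow=5 fast=15: a[fast]=10≠a[slow]=9 write a[6]=10, slow++,fast++
slow=6 fast=16: a[fast]=10=a[slow] dup, fast++
slow=6 fast=17: a[fast]=11≠a[slow]=10 write a[7]=11, slow++,fast++
slow=7 fast=18: a[fast]=13≠a[slow]=11 write a[8]=13, slow++,fast++

length 9; prefix = [1, 2, 3, 6, 7, 9, 10, 11, 13]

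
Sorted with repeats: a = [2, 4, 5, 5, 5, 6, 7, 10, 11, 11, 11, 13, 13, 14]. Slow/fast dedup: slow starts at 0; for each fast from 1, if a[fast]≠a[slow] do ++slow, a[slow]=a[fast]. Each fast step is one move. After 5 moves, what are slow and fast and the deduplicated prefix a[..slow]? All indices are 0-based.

(s=0,f=1) a[fast]=4≠a[slow]=2 write a[1]=4 → slow++,fast++
(s=1,f=2) a[fast]=5≠a[slow]=4 write a[2]=5 → slow++,fast++
(s=2,f=3) a[fast]=5=a[slow] dup → fast++
(s=2,f=4) a[fast]=5=a[slow] dup → fast++
(s=2,f=5) a[fast]=6≠a[slow]=5 write a[3]=6 → slow++,fast++

slow=3, fast=6, prefix=[2, 4, 5, 6]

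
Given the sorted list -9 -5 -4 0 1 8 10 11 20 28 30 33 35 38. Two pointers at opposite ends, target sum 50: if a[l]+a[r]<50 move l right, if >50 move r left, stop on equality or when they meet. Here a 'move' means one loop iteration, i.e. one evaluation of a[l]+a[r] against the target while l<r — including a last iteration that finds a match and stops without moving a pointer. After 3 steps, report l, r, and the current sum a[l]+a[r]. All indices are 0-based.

l=0 r=13: -9+38=29 <50, l++
l=1 r=13: -5+38=33 <50, l++
l=2 r=13: -4+38=34 <50, l++

l=3, r=13, sum=38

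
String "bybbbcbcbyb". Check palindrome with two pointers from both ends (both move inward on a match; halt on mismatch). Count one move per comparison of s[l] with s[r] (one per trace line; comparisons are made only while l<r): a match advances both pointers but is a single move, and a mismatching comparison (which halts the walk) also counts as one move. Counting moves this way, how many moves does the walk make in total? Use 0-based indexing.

4 moves

[0,10] 'b'=='b' → l++,r--
[1,9] 'y'=='y' → l++,r--
[2,8] 'b'=='b' → l++,r--
[3,7] 'b'!='c' → stop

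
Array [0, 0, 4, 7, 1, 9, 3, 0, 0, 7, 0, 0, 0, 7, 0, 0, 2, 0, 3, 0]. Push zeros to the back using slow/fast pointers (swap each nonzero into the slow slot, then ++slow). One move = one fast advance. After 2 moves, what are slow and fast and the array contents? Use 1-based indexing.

slow=1 fast=1: a[fast]=0, fast++
slow=1 fast=2: a[fast]=0, fast++

slow=1, fast=3, a=[0, 0, 4, 7, 1, 9, 3, 0, 0, 7, 0, 0, 0, 7, 0, 0, 2, 0, 3, 0]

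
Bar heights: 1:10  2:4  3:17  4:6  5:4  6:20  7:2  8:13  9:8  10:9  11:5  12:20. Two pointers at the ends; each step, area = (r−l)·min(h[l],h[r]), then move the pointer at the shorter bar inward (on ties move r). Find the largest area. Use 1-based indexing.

l=1 r=12: min(10,20)*11=110 best=110 *, l++
l=2 r=12: min(4,20)*10=40 best=110, l++
l=3 r=12: min(17,20)*9=153 best=153 *, l++
l=4 r=12: min(6,20)*8=48 best=153, l++
l=5 r=12: min(4,20)*7=28 best=153, l++
l=6 r=12: min(20,20)*6=120 best=153, r--
l=6 r=11: min(20,5)*5=25 best=153, r--
l=6 r=10: min(20,9)*4=36 best=153, r--
l=6 r=9: min(20,8)*3=24 best=153, r--
l=6 r=8: min(20,13)*2=26 best=153, r--
l=6 r=7: min(20,2)*1=2 best=153, r--

max area = 153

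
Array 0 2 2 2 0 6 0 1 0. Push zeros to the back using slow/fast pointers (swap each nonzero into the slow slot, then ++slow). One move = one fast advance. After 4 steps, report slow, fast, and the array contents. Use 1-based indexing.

slow=4, fast=5, a=[2, 2, 2, 0, 0, 6, 0, 1, 0]

slow=1 fast=1: a[fast]=0, fast++
slow=1 fast=2: a[fast]=2≠0 swap→a[1]=2, slow++,fast++
slow=2 fast=3: a[fast]=2≠0 swap→a[2]=2, slow++,fast++
slow=3 fast=4: a[fast]=2≠0 swap→a[3]=2, slow++,fast++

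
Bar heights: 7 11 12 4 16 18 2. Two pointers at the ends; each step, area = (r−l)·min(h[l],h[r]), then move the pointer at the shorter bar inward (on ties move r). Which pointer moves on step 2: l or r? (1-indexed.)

l

l=1 r=7: min(7,2)*6=12 best=12 *, r--
l=1 r=6: min(7,18)*5=35 best=35 *, l++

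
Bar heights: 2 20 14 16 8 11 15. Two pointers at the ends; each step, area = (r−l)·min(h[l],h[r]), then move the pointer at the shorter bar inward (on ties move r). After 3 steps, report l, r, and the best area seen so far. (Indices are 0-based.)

l=0 r=6: min(2,15)*6=12 best=12 *, l++
l=1 r=6: min(20,15)*5=75 best=75 *, r--
l=1 r=5: min(20,11)*4=44 best=75, r--

l=1, r=4, best area=75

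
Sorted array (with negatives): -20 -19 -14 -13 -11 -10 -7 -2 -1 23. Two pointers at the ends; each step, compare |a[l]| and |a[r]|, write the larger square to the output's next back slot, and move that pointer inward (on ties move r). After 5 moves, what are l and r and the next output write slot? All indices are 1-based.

l=5, r=9, next write slot=5

[1,10] |-20|<=|23| out[10]=529 → r--
[1,9] |-20|>|-1| out[9]=400 → l++
[2,9] |-19|>|-1| out[8]=361 → l++
[3,9] |-14|>|-1| out[7]=196 → l++
[4,9] |-13|>|-1| out[6]=169 → l++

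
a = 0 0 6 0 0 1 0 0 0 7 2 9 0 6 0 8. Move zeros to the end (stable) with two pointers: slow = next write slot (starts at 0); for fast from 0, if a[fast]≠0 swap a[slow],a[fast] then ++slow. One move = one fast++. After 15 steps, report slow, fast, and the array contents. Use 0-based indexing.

slow=6, fast=15, a=[6, 1, 7, 2, 9, 6, 0, 0, 0, 0, 0, 0, 0, 0, 0, 8]

slow=0 fast=0: a[fast]=0, fast++
slow=0 fast=1: a[fast]=0, fast++
slow=0 fast=2: a[fast]=6≠0 swap→a[0]=6, slow++,fast++
slow=1 fast=3: a[fast]=0, fast++
slow=1 fast=4: a[fast]=0, fast++
slow=1 fast=5: a[fast]=1≠0 swap→a[1]=1, slow++,fast++
slow=2 fast=6: a[fast]=0, fast++
slow=2 fast=7: a[fast]=0, fast++
slow=2 fast=8: a[fast]=0, fast++
slow=2 fast=9: a[fast]=7≠0 swap→a[2]=7, slow++,fast++
slow=3 fast=10: a[fast]=2≠0 swap→a[3]=2, slow++,fast++
slow=4 fast=11: a[fast]=9≠0 swap→a[4]=9, slow++,fast++
slow=5 fast=12: a[fast]=0, fast++
slow=5 fast=13: a[fast]=6≠0 swap→a[5]=6, slow++,fast++
slow=6 fast=14: a[fast]=0, fast++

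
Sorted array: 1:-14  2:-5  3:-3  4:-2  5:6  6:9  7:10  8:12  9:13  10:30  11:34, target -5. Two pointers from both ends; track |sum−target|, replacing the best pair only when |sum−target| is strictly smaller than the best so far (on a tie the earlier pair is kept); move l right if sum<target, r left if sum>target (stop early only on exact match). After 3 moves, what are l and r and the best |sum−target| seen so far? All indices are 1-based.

l=1 r=11: -14+34=20 d=25 *, r--
l=1 r=10: -14+30=16 d=21 *, r--
l=1 r=9: -14+13=-1 d=4 *, r--

l=1, r=8, best |Δ|=4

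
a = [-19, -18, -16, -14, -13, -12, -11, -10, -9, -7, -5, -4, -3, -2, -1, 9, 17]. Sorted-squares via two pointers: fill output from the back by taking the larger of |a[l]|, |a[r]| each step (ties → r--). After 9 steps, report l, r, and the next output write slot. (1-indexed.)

[1,17] |-19|>|17| out[17]=361 → l++
[2,17] |-18|>|17| out[16]=324 → l++
[3,17] |-16|<=|17| out[15]=289 → r--
[3,16] |-16|>|9| out[14]=256 → l++
[4,16] |-14|>|9| out[13]=196 → l++
[5,16] |-13|>|9| out[12]=169 → l++
[6,16] |-12|>|9| out[11]=144 → l++
[7,16] |-11|>|9| out[10]=121 → l++
[8,16] |-10|>|9| out[9]=100 → l++

l=9, r=16, next write slot=8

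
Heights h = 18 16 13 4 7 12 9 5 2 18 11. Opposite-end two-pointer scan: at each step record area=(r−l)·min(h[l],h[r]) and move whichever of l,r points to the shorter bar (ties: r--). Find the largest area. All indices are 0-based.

[0,10] min(18,11)*10=110 best=110 * → r--
[0,9] min(18,18)*9=162 best=162 * → r--
[0,8] min(18,2)*8=16 best=162 → r--
[0,7] min(18,5)*7=35 best=162 → r--
[0,6] min(18,9)*6=54 best=162 → r--
[0,5] min(18,12)*5=60 best=162 → r--
[0,4] min(18,7)*4=28 best=162 → r--
[0,3] min(18,4)*3=12 best=162 → r--
[0,2] min(18,13)*2=26 best=162 → r--
[0,1] min(18,16)*1=16 best=162 → r--

max area = 162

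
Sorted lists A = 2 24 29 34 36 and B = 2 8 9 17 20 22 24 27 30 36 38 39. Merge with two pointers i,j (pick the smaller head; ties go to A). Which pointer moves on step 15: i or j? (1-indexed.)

[i=1,j=1] A[i]=2<=B[j]=2 take 2 → i++
[i=2,j=1] A[i]=24>B[j]=2 take 2 → j++
[i=2,j=2] A[i]=24>B[j]=8 take 8 → j++
[i=2,j=3] A[i]=24>B[j]=9 take 9 → j++
[i=2,j=4] A[i]=24>B[j]=17 take 17 → j++
[i=2,j=5] A[i]=24>B[j]=20 take 20 → j++
[i=2,j=6] A[i]=24>B[j]=22 take 22 → j++
[i=2,j=7] A[i]=24<=B[j]=24 take 24 → i++
[i=3,j=7] A[i]=29>B[j]=24 take 24 → j++
[i=3,j=8] A[i]=29>B[j]=27 take 27 → j++
[i=3,j=9] A[i]=29<=B[j]=30 take 29 → i++
[i=4,j=9] A[i]=34>B[j]=30 take 30 → j++
[i=4,j=10] A[i]=34<=B[j]=36 take 34 → i++
[i=5,j=10] A[i]=36<=B[j]=36 take 36 → i++
[i=6,j=10] A done, take B[j]=36 → j++

j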